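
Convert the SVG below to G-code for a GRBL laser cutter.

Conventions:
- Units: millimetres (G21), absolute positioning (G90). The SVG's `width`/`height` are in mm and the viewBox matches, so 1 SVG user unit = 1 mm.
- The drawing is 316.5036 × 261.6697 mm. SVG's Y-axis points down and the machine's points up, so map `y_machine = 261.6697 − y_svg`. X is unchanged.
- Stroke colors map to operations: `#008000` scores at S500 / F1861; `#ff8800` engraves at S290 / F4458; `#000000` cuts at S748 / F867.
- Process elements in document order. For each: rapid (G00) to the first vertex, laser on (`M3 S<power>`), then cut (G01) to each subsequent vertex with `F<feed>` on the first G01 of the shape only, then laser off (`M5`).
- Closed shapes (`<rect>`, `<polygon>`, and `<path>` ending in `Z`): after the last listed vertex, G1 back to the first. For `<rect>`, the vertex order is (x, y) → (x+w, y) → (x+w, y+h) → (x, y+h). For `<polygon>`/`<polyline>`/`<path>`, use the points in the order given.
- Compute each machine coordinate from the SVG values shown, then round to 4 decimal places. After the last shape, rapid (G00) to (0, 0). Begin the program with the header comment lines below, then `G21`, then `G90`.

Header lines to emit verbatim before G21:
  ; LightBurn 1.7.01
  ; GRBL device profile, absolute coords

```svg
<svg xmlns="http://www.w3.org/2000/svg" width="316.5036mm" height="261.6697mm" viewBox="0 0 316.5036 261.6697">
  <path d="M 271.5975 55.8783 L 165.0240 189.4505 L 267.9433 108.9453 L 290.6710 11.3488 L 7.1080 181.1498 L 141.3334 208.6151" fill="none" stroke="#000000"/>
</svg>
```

; LightBurn 1.7.01
; GRBL device profile, absolute coords
G21
G90
G00 X271.5975 Y205.7914
M3 S748
G01 X165.0240 Y72.2192 F867
G01 X267.9433 Y152.7244
G01 X290.6710 Y250.3209
G01 X7.1080 Y80.5199
G01 X141.3334 Y53.0546
M5
G00 X0.0000 Y0.0000

viewBox `0 0 316.5036 261.6697` with mm width/height → 1 unit = 1 mm. Flip: y_m = 261.6697 − y_svg.

**Shape 1** — `<path>` open polyline, stroke `#000000` → cut (S748, F867). Machine vertices: (271.5975,205.7914) → (165.0240,72.2192) → (267.9433,152.7244) → (290.6710,250.3209) → (7.1080,80.5199) → (141.3334,53.0546). Open path.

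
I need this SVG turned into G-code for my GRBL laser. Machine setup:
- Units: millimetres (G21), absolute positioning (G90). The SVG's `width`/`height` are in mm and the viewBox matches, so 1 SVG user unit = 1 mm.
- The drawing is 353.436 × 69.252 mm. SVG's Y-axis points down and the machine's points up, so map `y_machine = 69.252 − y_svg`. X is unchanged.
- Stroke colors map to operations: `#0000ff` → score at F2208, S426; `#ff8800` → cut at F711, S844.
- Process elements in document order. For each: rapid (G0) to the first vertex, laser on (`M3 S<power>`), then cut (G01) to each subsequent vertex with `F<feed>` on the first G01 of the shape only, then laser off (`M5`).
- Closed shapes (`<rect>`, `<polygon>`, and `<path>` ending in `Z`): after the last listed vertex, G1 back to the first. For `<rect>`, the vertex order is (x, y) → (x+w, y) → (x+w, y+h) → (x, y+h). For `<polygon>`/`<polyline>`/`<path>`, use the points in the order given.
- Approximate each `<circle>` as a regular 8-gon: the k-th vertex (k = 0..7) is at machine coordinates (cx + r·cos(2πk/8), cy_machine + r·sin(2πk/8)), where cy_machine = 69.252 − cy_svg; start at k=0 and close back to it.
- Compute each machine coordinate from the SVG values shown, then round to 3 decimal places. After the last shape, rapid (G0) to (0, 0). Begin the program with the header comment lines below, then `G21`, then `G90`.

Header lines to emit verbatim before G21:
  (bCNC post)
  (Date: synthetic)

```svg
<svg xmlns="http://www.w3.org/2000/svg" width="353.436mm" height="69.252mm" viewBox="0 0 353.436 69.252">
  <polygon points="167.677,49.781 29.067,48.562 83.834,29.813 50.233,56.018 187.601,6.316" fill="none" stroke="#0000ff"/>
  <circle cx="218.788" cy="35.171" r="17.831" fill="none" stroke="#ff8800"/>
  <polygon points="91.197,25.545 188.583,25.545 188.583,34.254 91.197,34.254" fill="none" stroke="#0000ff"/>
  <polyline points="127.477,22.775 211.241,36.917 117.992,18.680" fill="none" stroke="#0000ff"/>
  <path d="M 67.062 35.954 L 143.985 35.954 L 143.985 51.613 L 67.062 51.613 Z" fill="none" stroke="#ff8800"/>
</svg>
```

viewBox `0 0 353.436 69.252` with mm width/height → 1 unit = 1 mm. Flip: y_m = 69.252 − y_svg.

**Shape 1** — `<polygon>` closed polygon, stroke `#0000ff` → score (S426, F2208). Machine vertices: (167.677,19.471) → (29.067,20.690) → (83.834,39.439) → (50.233,13.234) → (187.601,62.936) → (167.677,19.471). Closed: final G1 returns to the first vertex.

**Shape 2** — `<circle>` circle, stroke `#ff8800` → cut (S844, F711). Machine vertices: (236.619,34.081) → (231.396,46.689) → (218.788,51.912) → (206.180,46.689) → (200.957,34.081) → (206.180,21.473) → (218.788,16.250) → (231.396,21.473) → (236.619,34.081). Closed: final G1 returns to the first vertex.

**Shape 3** — `<polygon>` rectangle, stroke `#0000ff` → score (S426, F2208). Machine vertices: (91.197,43.707) → (188.583,43.707) → (188.583,34.998) → (91.197,34.998) → (91.197,43.707). Closed: final G1 returns to the first vertex.

**Shape 4** — `<polyline>` open polyline, stroke `#0000ff` → score (S426, F2208). Machine vertices: (127.477,46.477) → (211.241,32.335) → (117.992,50.572). Open path.

**Shape 5** — `<path>` rectangle, stroke `#ff8800` → cut (S844, F711). Machine vertices: (67.062,33.298) → (143.985,33.298) → (143.985,17.639) → (67.062,17.639) → (67.062,33.298). Closed: final G1 returns to the first vertex.

(bCNC post)
(Date: synthetic)
G21
G90
G0 X167.677 Y19.471
M3 S426
G01 X29.067 Y20.690 F2208
G01 X83.834 Y39.439
G01 X50.233 Y13.234
G01 X187.601 Y62.936
G01 X167.677 Y19.471
M5
G0 X236.619 Y34.081
M3 S844
G01 X231.396 Y46.689 F711
G01 X218.788 Y51.912
G01 X206.180 Y46.689
G01 X200.957 Y34.081
G01 X206.180 Y21.473
G01 X218.788 Y16.250
G01 X231.396 Y21.473
G01 X236.619 Y34.081
M5
G0 X91.197 Y43.707
M3 S426
G01 X188.583 Y43.707 F2208
G01 X188.583 Y34.998
G01 X91.197 Y34.998
G01 X91.197 Y43.707
M5
G0 X127.477 Y46.477
M3 S426
G01 X211.241 Y32.335 F2208
G01 X117.992 Y50.572
M5
G0 X67.062 Y33.298
M3 S844
G01 X143.985 Y33.298 F711
G01 X143.985 Y17.639
G01 X67.062 Y17.639
G01 X67.062 Y33.298
M5
G0 X0.000 Y0.000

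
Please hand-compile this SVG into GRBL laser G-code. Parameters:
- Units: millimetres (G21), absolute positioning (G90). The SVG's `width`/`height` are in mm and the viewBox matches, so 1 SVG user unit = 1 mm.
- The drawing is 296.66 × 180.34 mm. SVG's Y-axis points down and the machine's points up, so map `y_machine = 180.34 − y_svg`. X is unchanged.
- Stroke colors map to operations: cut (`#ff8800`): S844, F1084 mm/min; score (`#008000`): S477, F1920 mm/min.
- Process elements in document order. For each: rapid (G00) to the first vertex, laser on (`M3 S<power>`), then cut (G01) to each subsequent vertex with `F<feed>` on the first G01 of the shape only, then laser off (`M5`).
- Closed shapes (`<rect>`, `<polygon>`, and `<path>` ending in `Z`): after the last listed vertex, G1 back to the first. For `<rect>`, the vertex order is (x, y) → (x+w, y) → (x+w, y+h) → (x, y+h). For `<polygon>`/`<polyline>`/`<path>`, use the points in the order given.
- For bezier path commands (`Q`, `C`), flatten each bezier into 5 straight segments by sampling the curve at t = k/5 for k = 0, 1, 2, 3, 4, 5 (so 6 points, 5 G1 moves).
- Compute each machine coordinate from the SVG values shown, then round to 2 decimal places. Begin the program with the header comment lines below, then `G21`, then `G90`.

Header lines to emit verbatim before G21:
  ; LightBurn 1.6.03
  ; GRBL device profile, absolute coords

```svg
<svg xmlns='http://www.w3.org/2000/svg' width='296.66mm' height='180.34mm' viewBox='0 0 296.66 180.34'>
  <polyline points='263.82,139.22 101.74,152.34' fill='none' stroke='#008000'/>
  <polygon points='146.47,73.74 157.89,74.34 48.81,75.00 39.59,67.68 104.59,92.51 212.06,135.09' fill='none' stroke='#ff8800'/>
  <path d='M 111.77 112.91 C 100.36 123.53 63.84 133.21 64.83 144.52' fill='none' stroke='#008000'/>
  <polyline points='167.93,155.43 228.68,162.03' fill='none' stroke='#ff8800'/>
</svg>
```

; LightBurn 1.6.03
; GRBL device profile, absolute coords
G21
G90
G00 X263.82 Y41.12
M3 S477
G01 X101.74 Y28.00 F1920
M5
G00 X146.47 Y106.60
M3 S844
G01 X157.89 Y106.00 F1084
G01 X48.81 Y105.34
G01 X39.59 Y112.66
G01 X104.59 Y87.83
G01 X212.06 Y45.25
G01 X146.47 Y106.60
M5
G00 X111.77 Y67.43
M3 S477
G01 X102.41 Y61.15 F1920
G01 X90.03 Y54.97
G01 X77.64 Y48.77
G01 X68.24 Y42.43
G01 X64.83 Y35.82
M5
G00 X167.93 Y24.91
M3 S844
G01 X228.68 Y18.31 F1084
M5

viewBox `0 0 296.66 180.34` with mm width/height → 1 unit = 1 mm. Flip: y_m = 180.34 − y_svg.

**Shape 1** — `<polyline>` line segment, stroke `#008000` → score (S477, F1920). Machine vertices: (263.82,41.12) → (101.74,28.00). Open path.

**Shape 2** — `<polygon>` closed polygon, stroke `#ff8800` → cut (S844, F1084). Machine vertices: (146.47,106.60) → (157.89,106.00) → (48.81,105.34) → (39.59,112.66) → (104.59,87.83) → (212.06,45.25) → (146.47,106.60). Closed: final G1 returns to the first vertex.

**Shape 3** — `<path>` cubic bezier, stroke `#008000` → score (S477, F1920). Control points (SVG): P0=(111.77,112.91), P1=(100.36,123.53), P2=(63.84,133.21), P3=(64.83,144.52); sampled at t=k/5. Machine vertices: (111.77,67.43) → (102.41,61.15) → (90.03,54.97) → (77.64,48.77) → (68.24,42.43) → (64.83,35.82). Open path.

**Shape 4** — `<polyline>` line segment, stroke `#ff8800` → cut (S844, F1084). Machine vertices: (167.93,24.91) → (228.68,18.31). Open path.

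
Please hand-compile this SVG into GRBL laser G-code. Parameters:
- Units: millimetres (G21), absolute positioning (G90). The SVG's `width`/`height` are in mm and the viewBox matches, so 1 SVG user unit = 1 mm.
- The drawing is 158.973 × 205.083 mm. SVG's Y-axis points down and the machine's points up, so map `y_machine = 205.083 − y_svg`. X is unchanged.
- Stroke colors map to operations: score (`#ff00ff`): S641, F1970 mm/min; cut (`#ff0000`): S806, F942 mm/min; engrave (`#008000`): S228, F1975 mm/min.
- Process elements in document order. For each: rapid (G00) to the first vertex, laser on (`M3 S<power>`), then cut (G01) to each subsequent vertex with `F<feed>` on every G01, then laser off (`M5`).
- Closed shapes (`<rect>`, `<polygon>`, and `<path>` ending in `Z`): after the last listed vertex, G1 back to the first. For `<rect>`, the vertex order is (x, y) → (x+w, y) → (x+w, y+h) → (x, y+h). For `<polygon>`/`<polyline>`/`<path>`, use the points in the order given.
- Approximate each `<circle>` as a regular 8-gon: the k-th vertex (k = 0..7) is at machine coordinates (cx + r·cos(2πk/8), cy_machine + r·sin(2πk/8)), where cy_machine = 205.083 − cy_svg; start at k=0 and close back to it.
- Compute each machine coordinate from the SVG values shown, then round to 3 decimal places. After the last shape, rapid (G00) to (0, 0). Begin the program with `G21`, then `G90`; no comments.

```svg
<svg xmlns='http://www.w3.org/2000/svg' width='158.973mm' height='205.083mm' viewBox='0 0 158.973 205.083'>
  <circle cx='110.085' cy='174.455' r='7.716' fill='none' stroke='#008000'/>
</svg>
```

G21
G90
G00 X117.801 Y30.628
M3 S228
G01 X115.541 Y36.084 F1975
G01 X110.085 Y38.344 F1975
G01 X104.629 Y36.084 F1975
G01 X102.369 Y30.628 F1975
G01 X104.629 Y25.172 F1975
G01 X110.085 Y22.912 F1975
G01 X115.541 Y25.172 F1975
G01 X117.801 Y30.628 F1975
M5
G00 X0.000 Y0.000

viewBox `0 0 158.973 205.083` with mm width/height → 1 unit = 1 mm. Flip: y_m = 205.083 − y_svg.

**Shape 1** — `<circle>` circle, stroke `#008000` → engrave (S228, F1975). Machine vertices: (117.801,30.628) → (115.541,36.084) → (110.085,38.344) → (104.629,36.084) → (102.369,30.628) → (104.629,25.172) → (110.085,22.912) → (115.541,25.172) → (117.801,30.628). Closed: final G1 returns to the first vertex.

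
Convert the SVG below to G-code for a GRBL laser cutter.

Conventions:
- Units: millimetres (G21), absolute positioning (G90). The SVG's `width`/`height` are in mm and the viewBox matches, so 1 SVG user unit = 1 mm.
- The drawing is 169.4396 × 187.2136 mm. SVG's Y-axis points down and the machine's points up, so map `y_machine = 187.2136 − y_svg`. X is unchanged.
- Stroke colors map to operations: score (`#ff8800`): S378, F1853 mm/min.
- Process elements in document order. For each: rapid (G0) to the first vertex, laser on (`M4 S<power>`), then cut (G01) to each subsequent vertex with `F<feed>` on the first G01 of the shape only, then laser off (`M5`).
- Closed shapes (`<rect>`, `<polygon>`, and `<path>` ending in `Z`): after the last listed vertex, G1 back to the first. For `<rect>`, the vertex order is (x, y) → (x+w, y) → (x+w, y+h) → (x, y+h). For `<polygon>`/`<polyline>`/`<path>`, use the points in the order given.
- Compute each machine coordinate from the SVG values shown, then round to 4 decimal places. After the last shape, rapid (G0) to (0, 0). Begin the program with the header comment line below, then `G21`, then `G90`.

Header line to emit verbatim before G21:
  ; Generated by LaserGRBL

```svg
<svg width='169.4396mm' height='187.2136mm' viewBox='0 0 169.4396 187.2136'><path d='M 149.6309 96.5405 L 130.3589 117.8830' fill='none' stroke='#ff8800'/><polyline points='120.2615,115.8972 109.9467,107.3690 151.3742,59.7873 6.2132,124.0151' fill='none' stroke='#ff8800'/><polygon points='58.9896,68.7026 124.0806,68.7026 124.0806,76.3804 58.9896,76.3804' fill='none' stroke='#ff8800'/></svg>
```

; Generated by LaserGRBL
G21
G90
G0 X149.6309 Y90.6731
M4 S378
G01 X130.3589 Y69.3306 F1853
M5
G0 X120.2615 Y71.3164
M4 S378
G01 X109.9467 Y79.8446 F1853
G01 X151.3742 Y127.4263
G01 X6.2132 Y63.1985
M5
G0 X58.9896 Y118.5110
M4 S378
G01 X124.0806 Y118.5110 F1853
G01 X124.0806 Y110.8332
G01 X58.9896 Y110.8332
G01 X58.9896 Y118.5110
M5
G0 X0.0000 Y0.0000

1 u = 1 mm; y_m = 187.2136 − y.

[1] `<path>` line segment, #ff8800→score S378 F1853: (149.6309,90.6731) → (130.3589,69.3306)

[2] `<polyline>` open polyline, #ff8800→score S378 F1853: (120.2615,71.3164) → (109.9467,79.8446) → (151.3742,127.4263) → (6.2132,63.1985)

[3] `<polygon>` rectangle, #ff8800→score S378 F1853: (58.9896,118.5110) → (124.0806,118.5110) → (124.0806,110.8332) → (58.9896,110.8332) → (58.9896,118.5110) (closed)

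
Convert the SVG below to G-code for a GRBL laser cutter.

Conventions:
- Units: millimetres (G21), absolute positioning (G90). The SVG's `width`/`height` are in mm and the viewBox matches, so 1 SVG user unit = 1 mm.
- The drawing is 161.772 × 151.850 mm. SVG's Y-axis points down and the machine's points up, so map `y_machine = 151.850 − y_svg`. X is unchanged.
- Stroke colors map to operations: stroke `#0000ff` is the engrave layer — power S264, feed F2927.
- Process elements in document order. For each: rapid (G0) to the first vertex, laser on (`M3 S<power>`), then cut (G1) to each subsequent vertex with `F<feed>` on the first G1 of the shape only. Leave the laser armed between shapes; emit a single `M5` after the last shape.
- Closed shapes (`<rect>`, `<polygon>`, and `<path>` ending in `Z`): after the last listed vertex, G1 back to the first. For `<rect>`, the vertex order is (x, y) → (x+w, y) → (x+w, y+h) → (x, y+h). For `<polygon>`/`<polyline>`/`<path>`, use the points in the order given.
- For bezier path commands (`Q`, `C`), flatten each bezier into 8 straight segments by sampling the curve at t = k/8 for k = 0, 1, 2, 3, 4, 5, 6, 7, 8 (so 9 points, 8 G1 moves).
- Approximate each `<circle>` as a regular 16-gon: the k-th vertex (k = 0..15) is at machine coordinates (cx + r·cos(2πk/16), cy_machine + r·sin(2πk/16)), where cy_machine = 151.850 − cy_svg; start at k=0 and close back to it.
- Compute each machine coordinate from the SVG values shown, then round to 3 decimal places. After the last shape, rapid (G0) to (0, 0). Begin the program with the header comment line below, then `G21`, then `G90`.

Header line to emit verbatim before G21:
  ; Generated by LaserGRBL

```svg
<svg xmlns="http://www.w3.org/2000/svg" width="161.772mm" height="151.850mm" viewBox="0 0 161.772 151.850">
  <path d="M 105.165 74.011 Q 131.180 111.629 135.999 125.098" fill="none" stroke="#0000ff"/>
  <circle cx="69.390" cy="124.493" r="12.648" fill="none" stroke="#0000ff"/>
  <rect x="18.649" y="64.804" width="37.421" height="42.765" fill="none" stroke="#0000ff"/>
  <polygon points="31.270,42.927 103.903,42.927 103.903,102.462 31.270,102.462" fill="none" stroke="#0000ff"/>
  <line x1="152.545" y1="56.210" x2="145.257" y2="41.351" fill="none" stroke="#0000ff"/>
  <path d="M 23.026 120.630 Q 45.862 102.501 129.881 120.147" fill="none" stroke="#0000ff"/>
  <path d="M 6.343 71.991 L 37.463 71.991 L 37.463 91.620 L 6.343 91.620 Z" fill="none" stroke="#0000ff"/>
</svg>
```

; Generated by LaserGRBL
G21
G90
G0 X105.165 Y77.839
M3 S264
G1 X111.338 Y68.812 F2927
G1 X116.848 Y60.539
G1 X121.696 Y53.021
G1 X125.881 Y46.258
G1 X129.404 Y40.250
G1 X132.265 Y34.996
G1 X134.463 Y30.497
G1 X135.999 Y26.752
G0 X82.038 Y27.357
M3 S264
G1 X81.075 Y32.197 F2927
G1 X78.333 Y36.300
G1 X74.230 Y39.042
G1 X69.390 Y40.005
G1 X64.550 Y39.042
G1 X60.447 Y36.300
G1 X57.705 Y32.197
G1 X56.742 Y27.357
G1 X57.705 Y22.517
G1 X60.447 Y18.414
G1 X64.550 Y15.672
G1 X69.390 Y14.709
G1 X74.230 Y15.672
G1 X78.333 Y18.414
G1 X81.075 Y22.517
G1 X82.038 Y27.357
G0 X18.649 Y87.046
M3 S264
G1 X56.070 Y87.046 F2927
G1 X56.070 Y44.281
G1 X18.649 Y44.281
G1 X18.649 Y87.046
G0 X31.270 Y108.923
M3 S264
G1 X103.903 Y108.923 F2927
G1 X103.903 Y49.388
G1 X31.270 Y49.388
G1 X31.270 Y108.923
G0 X152.545 Y95.640
M3 S264
G1 X145.257 Y110.499 F2927
G0 X23.026 Y31.220
M3 S264
G1 X29.691 Y35.193 F2927
G1 X38.268 Y38.049
G1 X48.757 Y39.786
G1 X61.158 Y40.405
G1 X75.471 Y39.907
G1 X91.695 Y38.290
G1 X109.832 Y35.556
G1 X129.881 Y31.703
G0 X6.343 Y79.859
M3 S264
G1 X37.463 Y79.859 F2927
G1 X37.463 Y60.230
G1 X6.343 Y60.230
G1 X6.343 Y79.859
M5
G0 X0.000 Y0.000

1 u = 1 mm; y_m = 151.850 − y.

[1] `<path>` quadratic bezier, #0000ff→engrave S264 F2927: (105.165,77.839) → (111.338,68.812) → (116.848,60.539) → (121.696,53.021) → (125.881,46.258) → (129.404,40.250) → (132.265,34.996) → (134.463,30.497) → (135.999,26.752)

[2] `<circle>` circle, #0000ff→engrave S264 F2927: (82.038,27.357) → (81.075,32.197) → (78.333,36.300) → (74.230,39.042) → (69.390,40.005) → (64.550,39.042) → (60.447,36.300) → (57.705,32.197) → (56.742,27.357) → (57.705,22.517) → (60.447,18.414) → (64.550,15.672) → (69.390,14.709) → (74.230,15.672) → (78.333,18.414) → (81.075,22.517) → (82.038,27.357) (closed)

[3] `<rect>` rectangle, #0000ff→engrave S264 F2927: (18.649,87.046) → (56.070,87.046) → (56.070,44.281) → (18.649,44.281) → (18.649,87.046) (closed)

[4] `<polygon>` rectangle, #0000ff→engrave S264 F2927: (31.270,108.923) → (103.903,108.923) → (103.903,49.388) → (31.270,49.388) → (31.270,108.923) (closed)

[5] `<line>` line segment, #0000ff→engrave S264 F2927: (152.545,95.640) → (145.257,110.499)

[6] `<path>` quadratic bezier, #0000ff→engrave S264 F2927: (23.026,31.220) → (29.691,35.193) → (38.268,38.049) → (48.757,39.786) → (61.158,40.405) → (75.471,39.907) → (91.695,38.290) → (109.832,35.556) → (129.881,31.703)

[7] `<path>` rectangle, #0000ff→engrave S264 F2927: (6.343,79.859) → (37.463,79.859) → (37.463,60.230) → (6.343,60.230) → (6.343,79.859) (closed)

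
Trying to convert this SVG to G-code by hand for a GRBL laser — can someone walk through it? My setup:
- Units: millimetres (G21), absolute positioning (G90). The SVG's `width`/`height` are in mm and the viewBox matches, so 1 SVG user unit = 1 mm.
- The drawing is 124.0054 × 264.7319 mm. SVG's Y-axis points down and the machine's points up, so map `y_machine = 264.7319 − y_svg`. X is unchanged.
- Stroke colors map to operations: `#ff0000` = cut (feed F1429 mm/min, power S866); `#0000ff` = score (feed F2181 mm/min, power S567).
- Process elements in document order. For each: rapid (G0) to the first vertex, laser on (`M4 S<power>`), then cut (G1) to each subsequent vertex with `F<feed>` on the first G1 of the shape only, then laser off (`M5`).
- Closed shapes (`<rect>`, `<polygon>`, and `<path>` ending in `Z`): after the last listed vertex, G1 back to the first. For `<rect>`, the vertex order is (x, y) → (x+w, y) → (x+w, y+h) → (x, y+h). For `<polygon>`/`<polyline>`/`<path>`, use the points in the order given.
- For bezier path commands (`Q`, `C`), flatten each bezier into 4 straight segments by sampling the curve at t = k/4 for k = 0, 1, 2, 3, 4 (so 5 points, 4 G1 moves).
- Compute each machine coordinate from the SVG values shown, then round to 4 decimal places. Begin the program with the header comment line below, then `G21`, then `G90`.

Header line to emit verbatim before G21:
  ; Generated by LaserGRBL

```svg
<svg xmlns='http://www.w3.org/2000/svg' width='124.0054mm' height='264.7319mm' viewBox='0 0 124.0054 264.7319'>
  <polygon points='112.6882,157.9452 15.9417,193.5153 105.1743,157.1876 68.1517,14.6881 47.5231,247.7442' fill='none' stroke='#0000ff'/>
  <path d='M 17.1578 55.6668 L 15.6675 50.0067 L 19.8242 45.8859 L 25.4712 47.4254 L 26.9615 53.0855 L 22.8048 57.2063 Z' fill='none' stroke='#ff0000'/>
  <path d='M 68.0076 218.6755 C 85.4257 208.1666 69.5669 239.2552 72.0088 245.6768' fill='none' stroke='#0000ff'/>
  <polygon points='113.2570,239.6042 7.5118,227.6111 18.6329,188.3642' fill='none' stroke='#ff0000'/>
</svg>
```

; Generated by LaserGRBL
G21
G90
G0 X112.6882 Y106.7867
M4 S567
G1 X15.9417 Y71.2166 F2181
G1 X105.1743 Y107.5443
G1 X68.1517 Y250.0438
G1 X47.5231 Y16.9877
G1 X112.6882 Y106.7867
M5
G0 X17.1578 Y209.0651
M4 S866
G1 X15.6675 Y214.7252 F1429
G1 X19.8242 Y218.8460
G1 X25.4712 Y217.3065
G1 X26.9615 Y211.6464
G1 X22.8048 Y207.5256
G1 X17.1578 Y209.0651
M5
G0 X68.0076 Y46.0564
M4 S567
G1 X75.6377 Y47.1739 F2181
G1 X75.6243 Y38.9047
G1 X72.8029 Y27.4610
G1 X72.0088 Y19.0551
M5
G0 X113.2570 Y25.1277
M4 S866
G1 X7.5118 Y37.1208 F1429
G1 X18.6329 Y76.3677
G1 X113.2570 Y25.1277
M5

viewBox `0 0 124.0054 264.7319` with mm width/height → 1 unit = 1 mm. Flip: y_m = 264.7319 − y_svg.

**Shape 1** — `<polygon>` closed polygon, stroke `#0000ff` → score (S567, F2181). Machine vertices: (112.6882,106.7867) → (15.9417,71.2166) → (105.1743,107.5443) → (68.1517,250.0438) → (47.5231,16.9877) → (112.6882,106.7867). Closed: final G1 returns to the first vertex.

**Shape 2** — `<path>` regular polygon, stroke `#ff0000` → cut (S866, F1429). Machine vertices: (17.1578,209.0651) → (15.6675,214.7252) → (19.8242,218.8460) → (25.4712,217.3065) → (26.9615,211.6464) → (22.8048,207.5256) → (17.1578,209.0651). Closed: final G1 returns to the first vertex.

**Shape 3** — `<path>` cubic bezier, stroke `#0000ff` → score (S567, F2181). Control points (SVG): P0=(68.0076,218.6755), P1=(85.4257,208.1666), P2=(69.5669,239.2552), P3=(72.0088,245.6768); sampled at t=k/4. Machine vertices: (68.0076,46.0564) → (75.6377,47.1739) → (75.6243,38.9047) → (72.8029,27.4610) → (72.0088,19.0551). Open path.

**Shape 4** — `<polygon>` closed polygon, stroke `#ff0000` → cut (S866, F1429). Machine vertices: (113.2570,25.1277) → (7.5118,37.1208) → (18.6329,76.3677) → (113.2570,25.1277). Closed: final G1 returns to the first vertex.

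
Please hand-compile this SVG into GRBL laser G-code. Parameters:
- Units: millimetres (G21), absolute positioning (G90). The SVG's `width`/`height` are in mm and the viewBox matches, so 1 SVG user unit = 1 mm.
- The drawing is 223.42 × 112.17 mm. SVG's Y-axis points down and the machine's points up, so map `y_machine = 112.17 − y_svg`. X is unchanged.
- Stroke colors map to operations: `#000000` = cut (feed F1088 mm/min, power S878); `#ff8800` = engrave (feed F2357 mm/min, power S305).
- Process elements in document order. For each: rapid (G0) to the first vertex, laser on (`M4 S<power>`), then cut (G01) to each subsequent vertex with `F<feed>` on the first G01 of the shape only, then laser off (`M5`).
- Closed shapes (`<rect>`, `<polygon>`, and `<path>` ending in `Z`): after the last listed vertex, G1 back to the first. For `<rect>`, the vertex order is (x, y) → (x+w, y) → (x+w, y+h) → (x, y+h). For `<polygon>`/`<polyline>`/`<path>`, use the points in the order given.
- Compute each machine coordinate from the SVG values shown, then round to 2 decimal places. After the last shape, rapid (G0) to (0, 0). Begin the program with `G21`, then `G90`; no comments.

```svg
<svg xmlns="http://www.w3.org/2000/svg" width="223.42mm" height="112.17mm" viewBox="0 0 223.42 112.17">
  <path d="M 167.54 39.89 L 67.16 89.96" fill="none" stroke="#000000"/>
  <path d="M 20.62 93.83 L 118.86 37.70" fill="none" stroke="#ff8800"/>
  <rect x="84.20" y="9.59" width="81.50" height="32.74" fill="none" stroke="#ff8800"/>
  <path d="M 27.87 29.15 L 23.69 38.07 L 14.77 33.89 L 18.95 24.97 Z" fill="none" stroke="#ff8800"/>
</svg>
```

viewBox `0 0 223.42 112.17` with mm width/height → 1 unit = 1 mm. Flip: y_m = 112.17 − y_svg.

**Shape 1** — `<path>` line segment, stroke `#000000` → cut (S878, F1088). Machine vertices: (167.54,72.28) → (67.16,22.21). Open path.

**Shape 2** — `<path>` line segment, stroke `#ff8800` → engrave (S305, F2357). Machine vertices: (20.62,18.34) → (118.86,74.47). Open path.

**Shape 3** — `<rect>` rectangle, stroke `#ff8800` → engrave (S305, F2357). Machine vertices: (84.20,102.58) → (165.70,102.58) → (165.70,69.84) → (84.20,69.84) → (84.20,102.58). Closed: final G1 returns to the first vertex.

**Shape 4** — `<path>` regular polygon, stroke `#ff8800` → engrave (S305, F2357). Machine vertices: (27.87,83.02) → (23.69,74.10) → (14.77,78.28) → (18.95,87.20) → (27.87,83.02). Closed: final G1 returns to the first vertex.

G21
G90
G0 X167.54 Y72.28
M4 S878
G01 X67.16 Y22.21 F1088
M5
G0 X20.62 Y18.34
M4 S305
G01 X118.86 Y74.47 F2357
M5
G0 X84.20 Y102.58
M4 S305
G01 X165.70 Y102.58 F2357
G01 X165.70 Y69.84
G01 X84.20 Y69.84
G01 X84.20 Y102.58
M5
G0 X27.87 Y83.02
M4 S305
G01 X23.69 Y74.10 F2357
G01 X14.77 Y78.28
G01 X18.95 Y87.20
G01 X27.87 Y83.02
M5
G0 X0.00 Y0.00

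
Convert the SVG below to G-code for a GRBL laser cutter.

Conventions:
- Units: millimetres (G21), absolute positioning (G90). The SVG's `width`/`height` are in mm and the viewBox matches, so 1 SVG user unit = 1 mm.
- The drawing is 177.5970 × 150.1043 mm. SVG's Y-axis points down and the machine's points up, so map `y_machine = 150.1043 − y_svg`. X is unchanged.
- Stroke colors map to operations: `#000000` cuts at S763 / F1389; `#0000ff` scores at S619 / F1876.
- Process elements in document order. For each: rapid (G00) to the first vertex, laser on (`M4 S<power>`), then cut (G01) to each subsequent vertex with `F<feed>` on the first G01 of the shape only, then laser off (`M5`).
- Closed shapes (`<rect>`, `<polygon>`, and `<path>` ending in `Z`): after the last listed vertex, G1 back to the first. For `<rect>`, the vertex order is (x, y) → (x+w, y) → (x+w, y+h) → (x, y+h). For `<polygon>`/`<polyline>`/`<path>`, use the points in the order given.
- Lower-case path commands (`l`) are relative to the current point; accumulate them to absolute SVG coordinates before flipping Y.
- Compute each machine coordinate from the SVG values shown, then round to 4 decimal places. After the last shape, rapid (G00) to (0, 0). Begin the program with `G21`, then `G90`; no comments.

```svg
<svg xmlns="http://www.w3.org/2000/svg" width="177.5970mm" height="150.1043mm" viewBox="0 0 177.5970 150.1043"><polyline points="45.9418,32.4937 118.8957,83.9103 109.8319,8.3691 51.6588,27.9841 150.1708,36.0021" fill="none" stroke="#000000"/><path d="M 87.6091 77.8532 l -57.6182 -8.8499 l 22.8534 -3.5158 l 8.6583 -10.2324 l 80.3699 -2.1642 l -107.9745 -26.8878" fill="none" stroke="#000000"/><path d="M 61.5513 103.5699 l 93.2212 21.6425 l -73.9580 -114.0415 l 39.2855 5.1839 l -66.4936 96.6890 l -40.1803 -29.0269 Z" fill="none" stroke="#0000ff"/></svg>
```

viewBox `0 0 177.5970 150.1043` with mm width/height → 1 unit = 1 mm. Flip: y_m = 150.1043 − y_svg.

**Shape 1** — `<polyline>` open polyline, stroke `#000000` → cut (S763, F1389). Machine vertices: (45.9418,117.6106) → (118.8957,66.1940) → (109.8319,141.7352) → (51.6588,122.1202) → (150.1708,114.1022). Open path.

**Shape 2** — `<path>` open polyline, stroke `#000000` → cut (S763, F1389). Machine vertices: (87.6091,72.2511) → (29.9909,81.1010) → (52.8443,84.6168) → (61.5026,94.8492) → (141.8725,97.0134) → (33.8980,123.9012). Open path.

**Shape 3** — `<path>` closed polygon, stroke `#0000ff` → score (S619, F1876). Machine vertices: (61.5513,46.5344) → (154.7725,24.8919) → (80.8145,138.9334) → (120.1000,133.7495) → (53.6064,37.0605) → (13.4261,66.0874) → (61.5513,46.5344). Closed: final G1 returns to the first vertex.

G21
G90
G00 X45.9418 Y117.6106
M4 S763
G01 X118.8957 Y66.1940 F1389
G01 X109.8319 Y141.7352
G01 X51.6588 Y122.1202
G01 X150.1708 Y114.1022
M5
G00 X87.6091 Y72.2511
M4 S763
G01 X29.9909 Y81.1010 F1389
G01 X52.8443 Y84.6168
G01 X61.5026 Y94.8492
G01 X141.8725 Y97.0134
G01 X33.8980 Y123.9012
M5
G00 X61.5513 Y46.5344
M4 S619
G01 X154.7725 Y24.8919 F1876
G01 X80.8145 Y138.9334
G01 X120.1000 Y133.7495
G01 X53.6064 Y37.0605
G01 X13.4261 Y66.0874
G01 X61.5513 Y46.5344
M5
G00 X0.0000 Y0.0000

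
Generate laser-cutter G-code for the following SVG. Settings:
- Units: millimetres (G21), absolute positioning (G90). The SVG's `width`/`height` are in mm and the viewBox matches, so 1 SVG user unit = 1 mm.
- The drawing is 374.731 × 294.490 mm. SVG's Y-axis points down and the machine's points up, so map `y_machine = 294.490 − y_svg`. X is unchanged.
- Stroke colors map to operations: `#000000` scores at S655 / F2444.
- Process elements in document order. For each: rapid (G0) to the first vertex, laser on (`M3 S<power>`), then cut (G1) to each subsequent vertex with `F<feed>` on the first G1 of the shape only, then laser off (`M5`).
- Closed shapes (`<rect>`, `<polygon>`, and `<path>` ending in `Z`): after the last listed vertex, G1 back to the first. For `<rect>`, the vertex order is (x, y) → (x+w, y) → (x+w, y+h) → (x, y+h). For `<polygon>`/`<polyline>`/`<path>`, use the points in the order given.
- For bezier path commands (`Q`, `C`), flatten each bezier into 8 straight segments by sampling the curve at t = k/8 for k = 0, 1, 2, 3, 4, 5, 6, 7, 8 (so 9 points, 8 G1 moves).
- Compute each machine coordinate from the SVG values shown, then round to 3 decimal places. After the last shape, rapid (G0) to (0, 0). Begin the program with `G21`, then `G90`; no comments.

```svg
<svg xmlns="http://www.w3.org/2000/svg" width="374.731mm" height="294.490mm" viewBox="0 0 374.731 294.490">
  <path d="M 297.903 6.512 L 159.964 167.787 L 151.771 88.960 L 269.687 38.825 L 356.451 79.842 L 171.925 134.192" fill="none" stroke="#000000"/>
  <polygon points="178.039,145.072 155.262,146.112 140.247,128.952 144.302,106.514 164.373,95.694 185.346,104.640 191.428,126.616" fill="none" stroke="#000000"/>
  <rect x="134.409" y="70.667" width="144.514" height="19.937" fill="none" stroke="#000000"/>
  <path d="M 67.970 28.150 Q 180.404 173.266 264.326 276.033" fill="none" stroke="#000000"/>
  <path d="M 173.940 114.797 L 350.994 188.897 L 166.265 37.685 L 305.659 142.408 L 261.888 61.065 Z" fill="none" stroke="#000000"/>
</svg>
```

1 u = 1 mm; y_m = 294.490 − y.

[1] `<path>` open polyline, #000000→score S655 F2444: (297.903,287.978) → (159.964,126.703) → (151.771,205.530) → (269.687,255.665) → (356.451,214.648) → (171.925,160.298)

[2] `<polygon>` regular polygon, #000000→score S655 F2444: (178.039,149.418) → (155.262,148.378) → (140.247,165.538) → (144.302,187.976) → (164.373,198.796) → (185.346,189.850) → (191.428,167.874) → (178.039,149.418) (closed)

[3] `<rect>` rectangle, #000000→score S655 F2444: (134.409,223.823) → (278.923,223.823) → (278.923,203.886) → (134.409,203.886) → (134.409,223.823) (closed)

[4] `<path>` quadratic bezier, #000000→score S655 F2444: (67.970,266.340) → (95.633,230.723) → (122.405,196.429) → (148.286,163.458) → (173.276,131.811) → (197.375,101.488) → (220.583,72.487) → (242.900,44.810) → (264.326,18.457)

[5] `<path>` closed polygon, #000000→score S655 F2444: (173.940,179.693) → (350.994,105.593) → (166.265,256.805) → (305.659,152.082) → (261.888,233.425) → (173.940,179.693) (closed)

G21
G90
G0 X297.903 Y287.978
M3 S655
G1 X159.964 Y126.703 F2444
G1 X151.771 Y205.530
G1 X269.687 Y255.665
G1 X356.451 Y214.648
G1 X171.925 Y160.298
M5
G0 X178.039 Y149.418
M3 S655
G1 X155.262 Y148.378 F2444
G1 X140.247 Y165.538
G1 X144.302 Y187.976
G1 X164.373 Y198.796
G1 X185.346 Y189.850
G1 X191.428 Y167.874
G1 X178.039 Y149.418
M5
G0 X134.409 Y223.823
M3 S655
G1 X278.923 Y223.823 F2444
G1 X278.923 Y203.886
G1 X134.409 Y203.886
G1 X134.409 Y223.823
M5
G0 X67.970 Y266.340
M3 S655
G1 X95.633 Y230.723 F2444
G1 X122.405 Y196.429
G1 X148.286 Y163.458
G1 X173.276 Y131.811
G1 X197.375 Y101.488
G1 X220.583 Y72.487
G1 X242.900 Y44.810
G1 X264.326 Y18.457
M5
G0 X173.940 Y179.693
M3 S655
G1 X350.994 Y105.593 F2444
G1 X166.265 Y256.805
G1 X305.659 Y152.082
G1 X261.888 Y233.425
G1 X173.940 Y179.693
M5
G0 X0.000 Y0.000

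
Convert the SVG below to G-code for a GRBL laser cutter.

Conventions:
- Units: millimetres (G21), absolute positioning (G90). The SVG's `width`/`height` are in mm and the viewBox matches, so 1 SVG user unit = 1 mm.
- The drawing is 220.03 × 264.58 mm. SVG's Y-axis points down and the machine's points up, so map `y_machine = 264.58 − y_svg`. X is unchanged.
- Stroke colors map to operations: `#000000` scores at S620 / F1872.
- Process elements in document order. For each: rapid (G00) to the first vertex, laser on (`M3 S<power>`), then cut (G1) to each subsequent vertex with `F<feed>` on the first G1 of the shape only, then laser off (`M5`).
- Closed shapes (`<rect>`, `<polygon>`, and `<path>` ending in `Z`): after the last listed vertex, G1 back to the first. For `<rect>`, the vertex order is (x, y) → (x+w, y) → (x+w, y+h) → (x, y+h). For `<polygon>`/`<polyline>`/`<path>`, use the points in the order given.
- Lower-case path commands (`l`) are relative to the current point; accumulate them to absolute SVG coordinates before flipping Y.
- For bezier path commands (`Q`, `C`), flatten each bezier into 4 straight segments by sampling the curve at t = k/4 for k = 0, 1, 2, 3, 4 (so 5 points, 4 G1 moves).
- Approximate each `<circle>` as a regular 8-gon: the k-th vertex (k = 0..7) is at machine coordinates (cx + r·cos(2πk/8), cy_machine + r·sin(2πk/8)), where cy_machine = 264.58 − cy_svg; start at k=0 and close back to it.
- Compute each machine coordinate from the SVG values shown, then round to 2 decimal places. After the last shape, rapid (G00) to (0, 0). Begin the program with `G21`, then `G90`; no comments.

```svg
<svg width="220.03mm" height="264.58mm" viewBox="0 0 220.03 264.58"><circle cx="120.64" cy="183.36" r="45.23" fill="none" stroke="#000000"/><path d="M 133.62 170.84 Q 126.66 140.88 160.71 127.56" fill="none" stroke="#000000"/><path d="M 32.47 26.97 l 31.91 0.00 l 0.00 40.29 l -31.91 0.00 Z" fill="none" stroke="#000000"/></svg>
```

G21
G90
G00 X165.87 Y81.22
M3 S620
G1 X152.62 Y113.20 F1872
G1 X120.64 Y126.45
G1 X88.66 Y113.20
G1 X75.41 Y81.22
G1 X88.66 Y49.24
G1 X120.64 Y35.99
G1 X152.62 Y49.24
G1 X165.87 Y81.22
M5
G00 X133.62 Y93.74
M3 S620
G1 X132.70 Y107.68 F1872
G1 X136.91 Y119.54
G1 X146.25 Y129.32
G1 X160.71 Y137.02
M5
G00 X32.47 Y237.61
M3 S620
G1 X64.38 Y237.61 F1872
G1 X64.38 Y197.32
G1 X32.47 Y197.32
G1 X32.47 Y237.61
M5
G00 X0.00 Y0.00

1 u = 1 mm; y_m = 264.58 − y.

[1] `<circle>` circle, #000000→score S620 F1872: (165.87,81.22) → (152.62,113.20) → (120.64,126.45) → (88.66,113.20) → (75.41,81.22) → (88.66,49.24) → (120.64,35.99) → (152.62,49.24) → (165.87,81.22) (closed)

[2] `<path>` quadratic bezier, #000000→score S620 F1872: (133.62,93.74) → (132.70,107.68) → (136.91,119.54) → (146.25,129.32) → (160.71,137.02)

[3] `<path>` rectangle, #000000→score S620 F1872: (32.47,237.61) → (64.38,237.61) → (64.38,197.32) → (32.47,197.32) → (32.47,237.61) (closed)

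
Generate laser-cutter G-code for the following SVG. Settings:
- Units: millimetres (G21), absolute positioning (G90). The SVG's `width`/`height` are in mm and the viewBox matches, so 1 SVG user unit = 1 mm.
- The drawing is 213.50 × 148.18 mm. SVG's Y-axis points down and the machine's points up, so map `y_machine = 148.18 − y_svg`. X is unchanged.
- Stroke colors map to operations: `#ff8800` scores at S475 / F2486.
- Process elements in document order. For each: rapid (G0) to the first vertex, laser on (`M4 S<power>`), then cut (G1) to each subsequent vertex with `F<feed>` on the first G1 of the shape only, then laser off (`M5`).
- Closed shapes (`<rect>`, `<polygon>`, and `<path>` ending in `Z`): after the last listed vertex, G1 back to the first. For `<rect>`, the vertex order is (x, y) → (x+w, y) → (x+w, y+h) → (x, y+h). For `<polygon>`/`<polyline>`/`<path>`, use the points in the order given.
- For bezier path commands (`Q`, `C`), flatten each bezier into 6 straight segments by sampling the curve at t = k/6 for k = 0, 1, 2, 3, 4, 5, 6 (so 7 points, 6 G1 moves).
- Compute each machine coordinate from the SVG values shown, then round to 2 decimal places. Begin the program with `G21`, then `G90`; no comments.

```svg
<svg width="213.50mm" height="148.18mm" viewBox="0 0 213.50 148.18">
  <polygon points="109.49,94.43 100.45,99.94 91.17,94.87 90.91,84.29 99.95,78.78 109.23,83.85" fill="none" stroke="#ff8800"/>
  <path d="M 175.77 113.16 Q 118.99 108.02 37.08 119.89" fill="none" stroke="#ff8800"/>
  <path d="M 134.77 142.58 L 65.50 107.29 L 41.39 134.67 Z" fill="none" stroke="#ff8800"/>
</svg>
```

G21
G90
G0 X109.49 Y53.75
M4 S475
G1 X100.45 Y48.24 F2486
G1 X91.17 Y53.31
G1 X90.91 Y63.89
G1 X99.95 Y69.40
G1 X109.23 Y64.33
G1 X109.49 Y53.75
M5
G0 X175.77 Y35.02
M4 S475
G1 X156.15 Y36.26 F2486
G1 X135.12 Y36.56
G1 X112.71 Y35.91
G1 X88.89 Y34.31
G1 X63.69 Y31.77
G1 X37.08 Y28.29
M5
G0 X134.77 Y5.60
M4 S475
G1 X65.50 Y40.89 F2486
G1 X41.39 Y13.51
G1 X134.77 Y5.60
M5

Since the viewBox matches the mm dimensions, user units are millimetres directly. The only transform is the Y-flip y_m = 148.18 − y_svg.

Shape 1 is a regular polygon drawn with `<polygon>`. Its stroke #ff8800 means score at S475, F2486. After flipping Y the toolpath is (109.49,53.75) → (100.45,48.24) → (91.17,53.31) → (90.91,63.89) → (99.95,69.40) → (109.23,64.33) → (109.49,53.75), returning to the start.

Shape 2 is a quadratic bezier drawn with `<path>`. Its stroke #ff8800 means score at S475, F2486. After flipping Y the toolpath is (175.77,35.02) → (156.15,36.26) → (135.12,36.56) → (112.71,35.91) → (88.89,34.31) → (63.69,31.77) → (37.08,28.29).

Shape 3 is a closed polygon drawn with `<path>`. Its stroke #ff8800 means score at S475, F2486. After flipping Y the toolpath is (134.77,5.60) → (65.50,40.89) → (41.39,13.51) → (134.77,5.60), returning to the start.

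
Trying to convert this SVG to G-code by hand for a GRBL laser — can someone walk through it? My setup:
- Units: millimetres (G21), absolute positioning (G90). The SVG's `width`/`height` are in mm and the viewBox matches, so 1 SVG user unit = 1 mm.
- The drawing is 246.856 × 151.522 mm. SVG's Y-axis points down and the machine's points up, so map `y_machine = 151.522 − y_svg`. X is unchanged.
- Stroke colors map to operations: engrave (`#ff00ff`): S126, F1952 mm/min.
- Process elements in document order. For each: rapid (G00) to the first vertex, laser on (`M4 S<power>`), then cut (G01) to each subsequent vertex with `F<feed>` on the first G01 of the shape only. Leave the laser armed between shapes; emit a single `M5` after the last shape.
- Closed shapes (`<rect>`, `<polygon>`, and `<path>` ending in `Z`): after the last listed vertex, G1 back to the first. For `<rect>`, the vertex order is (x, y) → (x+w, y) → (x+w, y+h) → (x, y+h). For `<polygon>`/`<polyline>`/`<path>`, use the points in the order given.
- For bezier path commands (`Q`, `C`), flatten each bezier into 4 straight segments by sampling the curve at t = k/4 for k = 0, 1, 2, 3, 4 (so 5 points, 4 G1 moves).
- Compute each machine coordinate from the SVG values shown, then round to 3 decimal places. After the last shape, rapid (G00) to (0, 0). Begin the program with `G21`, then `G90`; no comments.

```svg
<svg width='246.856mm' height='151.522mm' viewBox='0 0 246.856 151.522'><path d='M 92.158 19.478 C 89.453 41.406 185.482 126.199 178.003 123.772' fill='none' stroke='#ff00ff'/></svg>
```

1 u = 1 mm; y_m = 151.522 − y.

[1] `<path>` cubic bezier, #ff00ff→engrave S126 F1952: (92.158,132.044) → (105.482,106.156) → (136.871,70.764) → (167.365,39.938) → (178.003,27.750)

G21
G90
G00 X92.158 Y132.044
M4 S126
G01 X105.482 Y106.156 F1952
G01 X136.871 Y70.764
G01 X167.365 Y39.938
G01 X178.003 Y27.750
M5
G00 X0.000 Y0.000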